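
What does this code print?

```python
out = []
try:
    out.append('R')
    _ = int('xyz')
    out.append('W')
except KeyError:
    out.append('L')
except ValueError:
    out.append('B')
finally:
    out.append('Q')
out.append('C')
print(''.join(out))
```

Execution trace: 'R' (try body) → 'B' (except ValueError) → 'Q' (finally) → 'C' (after the try/except). Output: RBQC

Answer: RBQC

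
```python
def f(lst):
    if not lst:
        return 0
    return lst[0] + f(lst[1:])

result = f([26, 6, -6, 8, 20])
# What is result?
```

26 + 6 + (-6) + 8 + 20 + 0 = 54

Answer: 54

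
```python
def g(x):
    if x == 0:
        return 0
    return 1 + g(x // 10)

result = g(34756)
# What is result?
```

Count of digits of 34756: 5

Answer: 5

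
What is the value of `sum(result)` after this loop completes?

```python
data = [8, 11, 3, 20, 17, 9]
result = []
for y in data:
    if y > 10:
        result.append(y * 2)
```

Sum of doubled values > 10
`result` takes the values: [] → [22] → [22, 40] → [22, 40, 34]
So `sum(result)` = 96

Answer: 96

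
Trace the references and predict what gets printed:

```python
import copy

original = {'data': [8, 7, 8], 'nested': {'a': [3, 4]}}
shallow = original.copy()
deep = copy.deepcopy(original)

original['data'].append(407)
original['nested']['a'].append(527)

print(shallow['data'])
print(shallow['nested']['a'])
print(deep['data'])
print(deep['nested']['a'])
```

Key concept: comparing shallow vs deep copy.
Step by step:
`original = {'data': [8, 7, 8], 'nested': {'a': [3, 4]}}` → original = {'data': [8, 7, 8], 'nested': {'a': [3, 4]}}
`shallow = original.copy()` → shallow = {'data': [8, 7, 8], 'nested': {'a': [3, 4]}}
`deep = copy.deepcopy(original)` → deep = {'data': [8, 7, 8], 'nested': {'a': [3, 4]}}
`original['data'].append(407)` → original = {'data': [8, 7, 8, 407], 'nested': {'a': [3, 4]}}; shallow = {'data': [8, 7, 8, 407], 'nested': {'a': [3, 4]}}
`original['nested']['a'].append(527)` → original = {'data': [8, 7, 8, 407], 'nested': {'a': [3, 4, 527]}}; shallow = {'data': [8, 7, 8, 407], 'nested': {'a': [3, 4, 527]}}
`print(shallow['data'])` → prints [8, 7, 8, 407]
`print(shallow['nested']['a'])` → prints [3, 4, 527]
`print(deep['data'])` → prints [8, 7, 8]
`print(deep['nested']['a'])` → prints [3, 4]

Answer:
[8, 7, 8, 407]
[3, 4, 527]
[8, 7, 8]
[3, 4]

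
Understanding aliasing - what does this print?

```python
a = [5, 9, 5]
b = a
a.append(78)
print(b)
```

Key concept: basic list aliasing.
Step by step:
`a = [5, 9, 5]` → a = [5, 9, 5]
`b = a` → b = [5, 9, 5] (same object as a)
`a.append(78)` → a = [5, 9, 5, 78] (same object as b); b = [5, 9, 5, 78] (same object as a)
`print(b)` → prints [5, 9, 5, 78]

Answer: [5, 9, 5, 78]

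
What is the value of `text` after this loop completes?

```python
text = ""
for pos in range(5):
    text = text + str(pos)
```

Concatenate digits 0 to 4
`text` takes the values: "" → "0" → "01" → "012" → "0123" → "01234"

Answer: "01234"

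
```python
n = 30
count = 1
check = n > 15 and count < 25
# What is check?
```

Trace:
`n = 30` → n = 30
`count = 1` → count = 1
`check = n > 15 and count < 25` → check = True
So check = True

Answer: True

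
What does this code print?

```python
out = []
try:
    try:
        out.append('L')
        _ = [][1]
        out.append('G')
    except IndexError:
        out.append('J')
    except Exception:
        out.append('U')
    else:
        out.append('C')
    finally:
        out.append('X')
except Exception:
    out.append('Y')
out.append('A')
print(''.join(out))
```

Execution trace: 'L' (inner try body) → 'J' (inner except IndexError) → 'X' (inner finally) → 'A' (after the try/except). Output: LJXA

Answer: LJXA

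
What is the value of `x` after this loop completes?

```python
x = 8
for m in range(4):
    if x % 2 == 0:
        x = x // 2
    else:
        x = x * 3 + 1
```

Collatz-style transformation from 8
`x` takes the values: 8 → 4 → 2 → 1 → 4

Answer: 4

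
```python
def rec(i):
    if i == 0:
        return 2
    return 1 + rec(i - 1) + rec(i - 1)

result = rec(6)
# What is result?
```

rec(i) = 1 + 2·rec(i-1), rec(0)=2. Closed form: (2+1)·2^6 - 1 = 191.

Answer: 191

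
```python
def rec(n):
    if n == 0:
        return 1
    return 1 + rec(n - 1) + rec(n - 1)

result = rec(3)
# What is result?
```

rec(n) = 1 + 2·rec(n-1), rec(0)=1. Closed form: (1+1)·2^3 - 1 = 15.

Answer: 15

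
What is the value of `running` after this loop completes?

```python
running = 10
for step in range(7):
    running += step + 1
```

Start at 10, add 1 to 7 = 38
`running` takes the values: 10 → 11 → 13 → 16 → 20 → 25 → 31 → 38

Answer: 38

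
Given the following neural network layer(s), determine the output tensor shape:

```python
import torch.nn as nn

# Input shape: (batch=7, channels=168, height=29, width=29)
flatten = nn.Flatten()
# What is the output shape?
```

Input: (7, 168, 29, 29) -> Output: (7, 141288)

Answer: (7, 141288)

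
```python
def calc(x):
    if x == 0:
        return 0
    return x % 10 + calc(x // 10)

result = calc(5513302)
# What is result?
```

Sum of digits of 5513302: 2 + 0 + 3 + 3 + 1 + 5 + 5 = 19

Answer: 19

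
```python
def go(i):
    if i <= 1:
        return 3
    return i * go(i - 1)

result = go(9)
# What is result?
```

go(9) = 9 * 8 * 7 * 6 * 5 * 4 * 3 * 2 * 3 = 1088640

Answer: 1088640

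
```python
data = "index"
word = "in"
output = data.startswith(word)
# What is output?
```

Trace:
`data = "index"` → data = 'index'
`word = "in"` → word = 'in'
`output = data.startswith(word)` → output = True
So output = True

Answer: True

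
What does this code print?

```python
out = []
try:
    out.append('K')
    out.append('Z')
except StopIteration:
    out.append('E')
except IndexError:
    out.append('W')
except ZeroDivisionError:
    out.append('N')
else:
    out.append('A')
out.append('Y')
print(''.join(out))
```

Execution trace: 'K' (try body) → 'Z' (try body, no exception) → 'A' (else) → 'Y' (after the try/except). Output: KZAY

Answer: KZAY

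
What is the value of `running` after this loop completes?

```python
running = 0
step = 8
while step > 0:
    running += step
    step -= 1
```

Sum 8 down to 1
`running` takes the values: 0 → 8 → 15 → 21 → 26 → 30 → 33 → 35 → 36

Answer: 36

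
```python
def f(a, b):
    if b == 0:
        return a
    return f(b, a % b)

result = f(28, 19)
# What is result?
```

f(28, 19) -> f(19, 9) -> f(9, 1) -> f(1, 0) -> 1

Answer: 1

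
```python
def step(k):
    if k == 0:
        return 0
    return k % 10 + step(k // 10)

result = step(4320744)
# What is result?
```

Sum of digits of 4320744: 4 + 4 + 7 + 0 + 2 + 3 + 4 = 24

Answer: 24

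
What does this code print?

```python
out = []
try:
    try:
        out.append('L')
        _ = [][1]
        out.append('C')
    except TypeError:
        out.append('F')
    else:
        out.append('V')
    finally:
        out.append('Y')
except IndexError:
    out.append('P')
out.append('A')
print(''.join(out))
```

Execution trace: 'L' (inner try body) → 'Y' (inner finally) → 'P' (outer except IndexError) → 'A' (after the try/except). Output: LYPA

Answer: LYPA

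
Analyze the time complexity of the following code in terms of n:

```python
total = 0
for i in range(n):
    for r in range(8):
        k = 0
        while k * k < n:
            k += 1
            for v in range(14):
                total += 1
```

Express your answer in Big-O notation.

Each loop level contributes: n × 1 × √n × 1. Multiplying the contributions gives O(n√n).

Answer: O(n√n)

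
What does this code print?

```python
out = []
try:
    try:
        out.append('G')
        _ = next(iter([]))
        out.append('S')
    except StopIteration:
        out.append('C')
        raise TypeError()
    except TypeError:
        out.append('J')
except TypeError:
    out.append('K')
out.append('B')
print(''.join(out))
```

Execution trace: 'G' (inner try body) → 'C' (inner except StopIteration) → 'K' (outer except TypeError) → 'B' (after the try/except). Output: GCKB

Answer: GCKB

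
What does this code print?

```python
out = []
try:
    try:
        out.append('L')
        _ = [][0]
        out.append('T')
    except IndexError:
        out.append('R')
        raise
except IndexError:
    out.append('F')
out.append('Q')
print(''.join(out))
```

Execution trace: 'L' (inner try body) → 'R' (inner except IndexError) → 'F' (outer except IndexError) → 'Q' (after the try/except). Output: LRFQ

Answer: LRFQ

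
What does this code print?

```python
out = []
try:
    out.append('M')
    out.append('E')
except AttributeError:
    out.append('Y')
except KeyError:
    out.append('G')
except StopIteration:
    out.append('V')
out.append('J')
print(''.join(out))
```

Execution trace: 'M' (try body) → 'E' (try body, no exception) → 'J' (after the try/except). Output: MEJ

Answer: MEJ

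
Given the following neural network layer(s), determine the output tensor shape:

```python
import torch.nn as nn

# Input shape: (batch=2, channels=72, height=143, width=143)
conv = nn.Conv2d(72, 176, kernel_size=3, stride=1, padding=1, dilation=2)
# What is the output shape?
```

Input: (2, 72, 143, 143) -> Output: (2, 176, 141, 141)

Answer: (2, 176, 141, 141)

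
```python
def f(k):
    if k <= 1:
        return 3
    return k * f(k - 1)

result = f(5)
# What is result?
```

f(5) = 5 * 4 * 3 * 2 * 3 = 360

Answer: 360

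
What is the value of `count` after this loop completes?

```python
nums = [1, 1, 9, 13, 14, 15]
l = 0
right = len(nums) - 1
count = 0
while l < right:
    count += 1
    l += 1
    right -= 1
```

Iterations until pointers meet (list length 6)
`count` takes the values: 0 → 1 → 2 → 3

Answer: 3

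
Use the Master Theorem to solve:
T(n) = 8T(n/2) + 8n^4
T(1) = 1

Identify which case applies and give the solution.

a=8, b=2, f(n)=8n^4. log_2(8) = 3. Since c=4 > 3 and the regularity condition holds (8(n/2)^4 = (8/2^4)n^4 with 8/2^4 < 1), Case 3 applies: T(n) = Θ(f(n)) = O(n^4).

Answer: O(n^4) - Case 3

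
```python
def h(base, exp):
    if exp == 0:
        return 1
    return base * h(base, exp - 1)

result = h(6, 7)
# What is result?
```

h(6, 7) = 6 * 6 * 6 * 6 * 6 * 6 * 6 = 279936

Answer: 279936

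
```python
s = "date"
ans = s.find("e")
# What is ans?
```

Trace:
`s = "date"` → s = 'date'
`ans = s.find("e")` → ans = 3
So ans = 3

Answer: 3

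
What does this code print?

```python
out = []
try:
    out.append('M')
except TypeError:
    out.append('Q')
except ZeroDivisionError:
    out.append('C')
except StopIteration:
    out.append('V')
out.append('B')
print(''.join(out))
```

Execution trace: 'M' (try body, no exception) → 'B' (after the try/except). Output: MB

Answer: MB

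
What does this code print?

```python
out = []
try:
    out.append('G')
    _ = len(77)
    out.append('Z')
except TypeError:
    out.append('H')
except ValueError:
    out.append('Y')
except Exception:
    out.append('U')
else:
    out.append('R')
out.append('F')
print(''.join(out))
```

Execution trace: 'G' (try body) → 'H' (except TypeError) → 'F' (after the try/except). Output: GHF

Answer: GHF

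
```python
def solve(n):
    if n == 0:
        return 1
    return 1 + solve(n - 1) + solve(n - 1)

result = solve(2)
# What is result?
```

solve(n) = 1 + 2·solve(n-1), solve(0)=1. Closed form: (1+1)·2^2 - 1 = 7.

Answer: 7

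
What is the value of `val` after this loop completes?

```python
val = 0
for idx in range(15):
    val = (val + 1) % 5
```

Increment mod 5, 15 times = 0
`val` takes the values: 0 → 1 → 2 → 3 → 4 → 0 → 1 → 2 → 3 → 4 → 0 → 1 → 2 → 3 → 4 → 0

Answer: 0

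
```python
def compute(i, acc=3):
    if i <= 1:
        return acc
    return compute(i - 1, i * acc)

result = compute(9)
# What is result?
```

Accumulator trace (n, acc): (9, 3) -> (8, 27) -> (7, 216) -> (6, 1512) -> (5, 9072) -> (4, 45360) -> (3, 181440) -> (2, 544320) -> (1, 1088640) -> return 1088640

Answer: 1088640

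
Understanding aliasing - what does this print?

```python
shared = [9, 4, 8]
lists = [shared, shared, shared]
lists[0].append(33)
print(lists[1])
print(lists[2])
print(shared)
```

Key concept: list of same reference.
Step by step:
`shared = [9, 4, 8]` → shared = [9, 4, 8]
`lists = [shared, shared, shared]` → lists = [[9, 4, 8], [9, 4, 8], [9, 4, 8]]
`lists[0].append(33)` → shared = [9, 4, 8, 33]; lists = [[9, 4, 8, 33], [9, 4, 8, 33], [9, 4, 8, 33]]
`print(lists[1])` → prints [9, 4, 8, 33]
`print(lists[2])` → prints [9, 4, 8, 33]
`print(shared)` → prints [9, 4, 8, 33]

Answer:
[9, 4, 8, 33]
[9, 4, 8, 33]
[9, 4, 8, 33]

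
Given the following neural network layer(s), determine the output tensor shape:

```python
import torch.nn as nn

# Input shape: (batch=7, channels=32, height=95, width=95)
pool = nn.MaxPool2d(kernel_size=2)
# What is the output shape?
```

Input: (7, 32, 95, 95) -> Output: (7, 32, 47, 47)

Answer: (7, 32, 47, 47)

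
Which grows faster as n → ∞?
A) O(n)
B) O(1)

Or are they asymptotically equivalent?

O(n) vs O(1): Higher order terms dominate.

Answer: A) O(n) grows faster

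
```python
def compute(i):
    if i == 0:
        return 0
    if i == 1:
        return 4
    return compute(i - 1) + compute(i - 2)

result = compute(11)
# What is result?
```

Build up from base cases: compute(0)=0, compute(1)=4, compute(2)=4, compute(3)=8, compute(4)=12, compute(5)=20, compute(6)=32, ..., compute(11)=356

Answer: 356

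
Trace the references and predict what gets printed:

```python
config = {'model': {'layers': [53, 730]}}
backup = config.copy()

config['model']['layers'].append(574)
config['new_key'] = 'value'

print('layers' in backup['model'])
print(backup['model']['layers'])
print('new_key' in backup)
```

Key concept: shallow copy gotcha with nested dict.
Step by step:
`config = {'model': {'layers': [53, 730]}}` → config = {'model': {'layers': [53, 730]}}
`backup = config.copy()` → backup = {'model': {'layers': [53, 730]}}
`config['model']['layers'].append(574)` → config = {'model': {'layers': [53, 730, 574]}}; backup = {'model': {'layers': [53, 730, 574]}}
`config['new_key'] = 'value'` → config = {'model': {'layers': [53, 730, 574]}, 'new_key': 'value'}
`print('layers' in backup['model'])` → prints True
`print(backup['model']['layers'])` → prints [53, 730, 574]
`print('new_key' in backup)` → prints False

Answer:
True
[53, 730, 574]
False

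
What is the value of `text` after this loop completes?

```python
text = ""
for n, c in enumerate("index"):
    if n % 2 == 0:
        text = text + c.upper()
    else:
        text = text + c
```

Uppercase even positions in 'index'
`text` takes the values: "" → "I" → "In" → "InD" → "InDe" → "InDeX"

Answer: "InDeX"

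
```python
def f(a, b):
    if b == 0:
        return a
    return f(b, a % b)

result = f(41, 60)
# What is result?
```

f(41, 60) -> f(60, 41) -> f(41, 19) -> f(19, 3) -> f(3, 1) -> f(1, 0) -> 1

Answer: 1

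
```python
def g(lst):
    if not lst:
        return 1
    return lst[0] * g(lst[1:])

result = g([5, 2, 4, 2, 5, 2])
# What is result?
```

Product over [5, 2, 4, 2, 5, 2] = 5 * 2 * 4 * 2 * 5 * 2 = 800

Answer: 800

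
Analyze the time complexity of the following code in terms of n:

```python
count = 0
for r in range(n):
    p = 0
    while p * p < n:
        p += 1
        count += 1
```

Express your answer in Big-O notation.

Each loop level contributes: n × √n. Multiplying the contributions gives O(n√n).

Answer: O(n√n)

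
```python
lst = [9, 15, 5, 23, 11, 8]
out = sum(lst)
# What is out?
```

Trace:
`lst = [9, 15, 5, 23, 11, 8]` → lst = [9, 15, 5, 23, 11, 8]
`out = sum(lst)` → out = 71
So out = 71

Answer: 71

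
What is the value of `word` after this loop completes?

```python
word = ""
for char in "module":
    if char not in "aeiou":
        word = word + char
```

Remove vowels from 'module'
`word` takes the values: "" → "m" → "md" → "mdl"

Answer: "mdl"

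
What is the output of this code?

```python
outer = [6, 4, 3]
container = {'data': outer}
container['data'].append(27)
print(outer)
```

Key concept: dict holds reference to list.
Step by step:
`outer = [6, 4, 3]` → outer = [6, 4, 3]
`container = {'data': outer}` → container = {'data': [6, 4, 3]}
`container['data'].append(27)` → outer = [6, 4, 3, 27]; container = {'data': [6, 4, 3, 27]}
`print(outer)` → prints [6, 4, 3, 27]

Answer: [6, 4, 3, 27]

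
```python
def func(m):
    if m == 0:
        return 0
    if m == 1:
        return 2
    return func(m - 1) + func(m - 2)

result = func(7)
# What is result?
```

Build up from base cases: func(0)=0, func(1)=2, func(2)=2, func(3)=4, func(4)=6, func(5)=10, func(6)=16, ..., func(7)=26

Answer: 26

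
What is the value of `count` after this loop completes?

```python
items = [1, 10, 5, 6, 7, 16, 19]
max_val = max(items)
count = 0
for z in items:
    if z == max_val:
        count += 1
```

Count of max value 19 in [1, 10, 5, 6, 7, 16, 19]
`count` takes the values: 0 → 1

Answer: 1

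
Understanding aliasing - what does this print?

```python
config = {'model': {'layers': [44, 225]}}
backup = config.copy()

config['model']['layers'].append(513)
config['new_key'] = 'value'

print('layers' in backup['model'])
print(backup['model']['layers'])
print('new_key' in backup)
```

Key concept: shallow copy gotcha with nested dict.
Step by step:
`config = {'model': {'layers': [44, 225]}}` → config = {'model': {'layers': [44, 225]}}
`backup = config.copy()` → backup = {'model': {'layers': [44, 225]}}
`config['model']['layers'].append(513)` → config = {'model': {'layers': [44, 225, 513]}}; backup = {'model': {'layers': [44, 225, 513]}}
`config['new_key'] = 'value'` → config = {'model': {'layers': [44, 225, 513]}, 'new_key': 'value'}
`print('layers' in backup['model'])` → prints True
`print(backup['model']['layers'])` → prints [44, 225, 513]
`print('new_key' in backup)` → prints False

Answer:
True
[44, 225, 513]
False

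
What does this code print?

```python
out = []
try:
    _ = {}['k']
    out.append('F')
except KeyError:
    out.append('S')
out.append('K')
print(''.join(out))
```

Execution trace: 'S' (except KeyError) → 'K' (after the try/except). Output: SK

Answer: SK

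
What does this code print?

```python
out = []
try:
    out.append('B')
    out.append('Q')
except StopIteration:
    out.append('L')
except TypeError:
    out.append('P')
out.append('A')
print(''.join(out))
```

Execution trace: 'B' (try body) → 'Q' (try body, no exception) → 'A' (after the try/except). Output: BQA

Answer: BQA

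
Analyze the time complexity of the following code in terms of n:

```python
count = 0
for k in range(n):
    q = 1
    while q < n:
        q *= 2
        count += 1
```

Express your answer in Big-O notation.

Each loop level contributes: n × log n. Multiplying the contributions gives O(n log n).

Answer: O(n log n)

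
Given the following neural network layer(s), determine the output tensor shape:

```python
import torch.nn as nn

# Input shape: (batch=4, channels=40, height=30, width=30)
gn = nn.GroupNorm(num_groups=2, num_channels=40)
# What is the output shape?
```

Input: (4, 40, 30, 30) -> Output: (4, 40, 30, 30)

Answer: (4, 40, 30, 30)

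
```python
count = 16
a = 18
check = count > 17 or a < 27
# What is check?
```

Trace:
`count = 16` → count = 16
`a = 18` → a = 18
`check = count > 17 or a < 27` → check = True
So check = True

Answer: True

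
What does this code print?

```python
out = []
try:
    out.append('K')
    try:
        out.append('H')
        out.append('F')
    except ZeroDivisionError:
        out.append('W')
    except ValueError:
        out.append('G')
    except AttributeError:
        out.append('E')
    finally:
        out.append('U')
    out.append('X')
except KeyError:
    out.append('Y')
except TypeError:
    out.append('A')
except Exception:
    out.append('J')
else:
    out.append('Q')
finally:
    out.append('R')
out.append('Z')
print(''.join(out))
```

Execution trace: 'K' (try body) → 'H' (inner try body) → 'F' (inner try body, no exception) → 'U' (inner finally) → 'X' (try body, no exception) → 'Q' (else) → 'R' (finally) → 'Z' (after the try/except). Output: KHFUXQRZ

Answer: KHFUXQRZ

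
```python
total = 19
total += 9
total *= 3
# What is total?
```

Trace:
`total = 19` → total = 19
`total += 9` → total = 28
`total *= 3` → total = 84
So total = 84

Answer: 84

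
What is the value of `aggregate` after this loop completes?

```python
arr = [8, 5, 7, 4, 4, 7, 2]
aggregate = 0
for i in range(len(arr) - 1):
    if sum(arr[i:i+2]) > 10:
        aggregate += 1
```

Count windows with sum > 10
`aggregate` takes the values: 0 → 1 → 2 → 3 → 4

Answer: 4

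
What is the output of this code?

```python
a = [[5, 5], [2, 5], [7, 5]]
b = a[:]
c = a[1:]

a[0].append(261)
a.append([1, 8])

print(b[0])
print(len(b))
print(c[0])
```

Key concept: slice with nested mutation.
Step by step:
`a = [[5, 5], [2, 5], [7, 5]]` → a = [[5, 5], [2, 5], [7, 5]]
`b = a[:]` → b = [[5, 5], [2, 5], [7, 5]]
`c = a[1:]` → c = [[2, 5], [7, 5]]
`a[0].append(261)` → a = [[5, 5, 261], [2, 5], [7, 5]]; b = [[5, 5, 261], [2, 5], [7, 5]]
`a.append([1, 8])` → a = [[5, 5, 261], [2, 5], [7, 5], [1, 8]]
`print(b[0])` → prints [5, 5, 261]
`print(len(b))` → prints 3
`print(c[0])` → prints [2, 5]

Answer:
[5, 5, 261]
3
[2, 5]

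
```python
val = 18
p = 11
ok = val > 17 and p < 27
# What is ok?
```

Trace:
`val = 18` → val = 18
`p = 11` → p = 11
`ok = val > 17 and p < 27` → ok = True
So ok = True

Answer: True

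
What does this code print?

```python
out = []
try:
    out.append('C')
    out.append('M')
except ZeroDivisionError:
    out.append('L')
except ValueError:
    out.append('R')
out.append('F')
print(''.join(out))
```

Execution trace: 'C' (try body) → 'M' (try body, no exception) → 'F' (after the try/except). Output: CMF

Answer: CMF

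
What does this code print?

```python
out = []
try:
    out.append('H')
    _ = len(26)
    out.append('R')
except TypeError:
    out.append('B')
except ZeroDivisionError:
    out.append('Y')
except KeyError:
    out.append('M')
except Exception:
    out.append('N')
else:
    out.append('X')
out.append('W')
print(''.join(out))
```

Execution trace: 'H' (try body) → 'B' (except TypeError) → 'W' (after the try/except). Output: HBW

Answer: HBW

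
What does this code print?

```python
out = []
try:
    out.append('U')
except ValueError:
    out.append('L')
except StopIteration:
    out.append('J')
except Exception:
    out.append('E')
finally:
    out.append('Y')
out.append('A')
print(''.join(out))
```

Execution trace: 'U' (try body, no exception) → 'Y' (finally) → 'A' (after the try/except). Output: UYA

Answer: UYA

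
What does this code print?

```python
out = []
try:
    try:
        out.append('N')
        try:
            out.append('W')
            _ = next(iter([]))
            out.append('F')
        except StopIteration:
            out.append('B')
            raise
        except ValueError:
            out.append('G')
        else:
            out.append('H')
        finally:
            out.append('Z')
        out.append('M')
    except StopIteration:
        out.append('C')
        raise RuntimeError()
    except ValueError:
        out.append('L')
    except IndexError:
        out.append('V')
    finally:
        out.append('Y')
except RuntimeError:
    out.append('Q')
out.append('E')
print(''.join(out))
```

Execution trace: 'N' (try body) → 'W' (inner try body) → 'B' (inner except StopIteration) → 'Z' (inner finally) → 'C' (except StopIteration) → 'Y' (finally) → 'Q' (outer except RuntimeError) → 'E' (after the try/except). Output: NWBZCYQE

Answer: NWBZCYQE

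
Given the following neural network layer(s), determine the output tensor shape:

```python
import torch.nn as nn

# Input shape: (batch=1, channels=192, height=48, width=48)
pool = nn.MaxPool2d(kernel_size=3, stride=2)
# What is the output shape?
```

Input: (1, 192, 48, 48) -> Output: (1, 192, 23, 23)

Answer: (1, 192, 23, 23)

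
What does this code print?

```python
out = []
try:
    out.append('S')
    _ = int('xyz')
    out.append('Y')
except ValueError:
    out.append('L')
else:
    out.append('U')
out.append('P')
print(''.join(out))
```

Execution trace: 'S' (try body) → 'L' (except ValueError) → 'P' (after the try/except). Output: SLP

Answer: SLP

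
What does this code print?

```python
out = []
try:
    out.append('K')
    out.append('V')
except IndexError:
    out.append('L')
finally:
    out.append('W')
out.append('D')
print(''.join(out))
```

Execution trace: 'K' (try body) → 'V' (try body, no exception) → 'W' (finally) → 'D' (after the try/except). Output: KVWD

Answer: KVWD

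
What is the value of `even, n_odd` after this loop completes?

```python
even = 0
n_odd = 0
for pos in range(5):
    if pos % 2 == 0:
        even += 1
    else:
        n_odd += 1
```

Count evens and odds in range(5)
`even, n_odd` takes the values: (0, 0) → (1, 0) → (1, 1) → (2, 1) → (2, 2) → (3, 2)

Answer: 3, 2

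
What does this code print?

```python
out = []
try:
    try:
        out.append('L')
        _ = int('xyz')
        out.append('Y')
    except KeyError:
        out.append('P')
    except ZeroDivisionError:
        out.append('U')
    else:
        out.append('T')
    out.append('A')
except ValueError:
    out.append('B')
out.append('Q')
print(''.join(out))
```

Execution trace: 'L' (inner try body) → 'B' (except ValueError) → 'Q' (after the try/except). Output: LBQ

Answer: LBQ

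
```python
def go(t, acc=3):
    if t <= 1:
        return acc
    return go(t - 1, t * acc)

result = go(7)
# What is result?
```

Accumulator trace (n, acc): (7, 3) -> (6, 21) -> (5, 126) -> (4, 630) -> (3, 2520) -> (2, 7560) -> (1, 15120) -> return 15120

Answer: 15120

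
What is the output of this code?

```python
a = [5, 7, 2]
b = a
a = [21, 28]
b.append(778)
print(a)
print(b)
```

Key concept: rebinding vs mutation: a is rebound to a new list, b still points at the original.
Step by step:
`a = [5, 7, 2]` → a = [5, 7, 2]
`b = a` → b = [5, 7, 2] (same object as a)
`a = [21, 28]` → a = [21, 28]
`b.append(778)` → b = [5, 7, 2, 778]
`print(a)` → prints [21, 28]
`print(b)` → prints [5, 7, 2, 778]

Answer:
[21, 28]
[5, 7, 2, 778]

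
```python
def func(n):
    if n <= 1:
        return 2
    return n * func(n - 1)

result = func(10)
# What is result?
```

func(10) = 10 * 9 * 8 * 7 * 6 * 5 * 4 * 3 * 2 * 2 = 7257600

Answer: 7257600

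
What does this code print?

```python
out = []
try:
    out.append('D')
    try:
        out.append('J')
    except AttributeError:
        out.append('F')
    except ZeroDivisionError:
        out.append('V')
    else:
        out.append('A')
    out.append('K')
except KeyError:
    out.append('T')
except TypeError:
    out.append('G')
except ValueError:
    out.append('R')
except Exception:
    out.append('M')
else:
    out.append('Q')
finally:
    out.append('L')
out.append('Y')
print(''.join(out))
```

Execution trace: 'D' (try body) → 'J' (inner try body, no exception) → 'A' (inner else) → 'K' (try body, no exception) → 'Q' (else) → 'L' (finally) → 'Y' (after the try/except). Output: DJAKQLY

Answer: DJAKQLY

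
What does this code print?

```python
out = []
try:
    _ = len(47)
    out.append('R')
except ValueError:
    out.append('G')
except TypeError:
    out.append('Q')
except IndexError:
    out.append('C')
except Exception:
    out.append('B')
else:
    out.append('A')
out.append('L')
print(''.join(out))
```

Execution trace: 'Q' (except TypeError) → 'L' (after the try/except). Output: QL

Answer: QL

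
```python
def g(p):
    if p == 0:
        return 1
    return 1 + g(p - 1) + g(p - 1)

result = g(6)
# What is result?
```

g(p) = 1 + 2·g(p-1), g(0)=1. Closed form: (1+1)·2^6 - 1 = 127.

Answer: 127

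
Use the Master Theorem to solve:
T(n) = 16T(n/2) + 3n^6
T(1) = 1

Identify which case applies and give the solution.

a=16, b=2, f(n)=3n^6. log_2(16) = 4. Since c=6 > 4 and the regularity condition holds (16(n/2)^6 = (16/2^6)n^6 with 16/2^6 < 1), Case 3 applies: T(n) = Θ(f(n)) = O(n^6).

Answer: O(n^6) - Case 3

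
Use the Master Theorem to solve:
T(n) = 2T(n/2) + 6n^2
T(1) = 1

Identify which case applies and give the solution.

a=2, b=2, f(n)=6n^2. log_2(2) = 1. Since c=2 > 1 and the regularity condition holds (2(n/2)^2 = (2/2^2)n^2 with 2/2^2 < 1), Case 3 applies: T(n) = Θ(f(n)) = O(n^2).

Answer: O(n^2) - Case 3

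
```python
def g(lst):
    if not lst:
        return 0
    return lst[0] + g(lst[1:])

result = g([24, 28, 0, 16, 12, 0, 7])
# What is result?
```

24 + 28 + 0 + 16 + 12 + 0 + 7 + 0 = 87

Answer: 87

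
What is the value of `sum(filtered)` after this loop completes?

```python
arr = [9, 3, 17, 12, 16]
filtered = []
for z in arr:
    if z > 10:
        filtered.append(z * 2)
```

Sum of doubled values > 10
`filtered` takes the values: [] → [34] → [34, 24] → [34, 24, 32]
So `sum(filtered)` = 90

Answer: 90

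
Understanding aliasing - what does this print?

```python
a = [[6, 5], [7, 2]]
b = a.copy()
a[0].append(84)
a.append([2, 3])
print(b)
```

Key concept: shallow copy with nested lists.
Step by step:
`a = [[6, 5], [7, 2]]` → a = [[6, 5], [7, 2]]
`b = a.copy()` → b = [[6, 5], [7, 2]]
`a[0].append(84)` → a = [[6, 5, 84], [7, 2]]; b = [[6, 5, 84], [7, 2]]
`a.append([2, 3])` → a = [[6, 5, 84], [7, 2], [2, 3]]
`print(b)` → prints [[6, 5, 84], [7, 2]]

Answer: [[6, 5, 84], [7, 2]]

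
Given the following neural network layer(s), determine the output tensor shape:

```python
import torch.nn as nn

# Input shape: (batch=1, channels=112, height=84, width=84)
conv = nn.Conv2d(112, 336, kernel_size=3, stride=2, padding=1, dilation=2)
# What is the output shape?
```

Input: (1, 112, 84, 84) -> Output: (1, 336, 41, 41)

Answer: (1, 336, 41, 41)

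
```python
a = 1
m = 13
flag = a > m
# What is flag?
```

Trace:
`a = 1` → a = 1
`m = 13` → m = 13
`flag = a > m` → flag = False
So flag = False

Answer: False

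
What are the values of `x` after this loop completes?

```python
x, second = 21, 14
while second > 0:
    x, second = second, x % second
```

GCD of 21 and 14
`x` takes the values: 21 → 14 → 7

Answer: 7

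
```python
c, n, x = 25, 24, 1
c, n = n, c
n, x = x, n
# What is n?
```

Trace:
`c, n, x = 25, 24, 1` → c = 25; n = 24; x = 1
`c, n = n, c` → c = 24; n = 25
`n, x = x, n` → n = 1; x = 25
So n = 1

Answer: 1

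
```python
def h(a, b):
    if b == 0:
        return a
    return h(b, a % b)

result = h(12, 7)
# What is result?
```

h(12, 7) -> h(7, 5) -> h(5, 2) -> h(2, 1) -> h(1, 0) -> 1

Answer: 1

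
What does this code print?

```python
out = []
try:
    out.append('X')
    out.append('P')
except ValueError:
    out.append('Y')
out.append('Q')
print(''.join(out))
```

Execution trace: 'X' (try body) → 'P' (try body, no exception) → 'Q' (after the try/except). Output: XPQ

Answer: XPQ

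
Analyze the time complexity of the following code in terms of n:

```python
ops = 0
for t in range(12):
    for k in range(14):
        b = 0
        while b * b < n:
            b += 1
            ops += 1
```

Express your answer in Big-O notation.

Each loop level contributes: 1 × 1 × √n. Multiplying the contributions gives O(√n).

Answer: O(√n)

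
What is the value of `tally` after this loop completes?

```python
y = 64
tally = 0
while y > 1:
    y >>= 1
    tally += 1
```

Count right shifts until 1
`tally` takes the values: 0 → 1 → 2 → 3 → 4 → 5 → 6

Answer: 6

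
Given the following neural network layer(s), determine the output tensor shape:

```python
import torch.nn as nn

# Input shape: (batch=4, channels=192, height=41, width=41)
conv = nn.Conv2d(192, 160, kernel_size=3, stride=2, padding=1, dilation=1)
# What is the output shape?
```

Input: (4, 192, 41, 41) -> Output: (4, 160, 21, 21)

Answer: (4, 160, 21, 21)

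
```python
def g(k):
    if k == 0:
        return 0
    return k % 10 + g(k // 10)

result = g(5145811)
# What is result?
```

Sum of digits of 5145811: 1 + 1 + 8 + 5 + 4 + 1 + 5 = 25

Answer: 25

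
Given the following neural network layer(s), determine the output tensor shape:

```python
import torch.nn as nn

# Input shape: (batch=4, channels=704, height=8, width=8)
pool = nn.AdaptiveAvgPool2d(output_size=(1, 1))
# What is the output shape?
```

Input: (4, 704, 8, 8) -> Output: (4, 704, 1, 1)

Answer: (4, 704, 1, 1)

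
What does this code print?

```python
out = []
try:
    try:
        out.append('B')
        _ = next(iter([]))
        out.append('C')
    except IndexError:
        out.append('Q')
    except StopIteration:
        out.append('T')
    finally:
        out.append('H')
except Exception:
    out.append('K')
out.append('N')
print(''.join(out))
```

Execution trace: 'B' (inner try body) → 'T' (inner except StopIteration) → 'H' (inner finally) → 'N' (after the try/except). Output: BTHN

Answer: BTHN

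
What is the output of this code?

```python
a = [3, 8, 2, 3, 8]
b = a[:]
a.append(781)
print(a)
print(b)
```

Key concept: slice [:] creates copy.
Step by step:
`a = [3, 8, 2, 3, 8]` → a = [3, 8, 2, 3, 8]
`b = a[:]` → b = [3, 8, 2, 3, 8]
`a.append(781)` → a = [3, 8, 2, 3, 8, 781]
`print(a)` → prints [3, 8, 2, 3, 8, 781]
`print(b)` → prints [3, 8, 2, 3, 8]

Answer:
[3, 8, 2, 3, 8, 781]
[3, 8, 2, 3, 8]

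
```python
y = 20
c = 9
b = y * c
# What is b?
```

Trace:
`y = 20` → y = 20
`c = 9` → c = 9
`b = y * c` → b = 180
So b = 180

Answer: 180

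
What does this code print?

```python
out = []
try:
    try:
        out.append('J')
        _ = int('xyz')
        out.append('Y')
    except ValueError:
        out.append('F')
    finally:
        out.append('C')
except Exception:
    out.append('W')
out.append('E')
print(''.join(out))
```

Execution trace: 'J' (inner try body) → 'F' (inner except ValueError) → 'C' (inner finally) → 'E' (after the try/except). Output: JFCE

Answer: JFCE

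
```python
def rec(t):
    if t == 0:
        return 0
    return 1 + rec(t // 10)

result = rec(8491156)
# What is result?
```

Count of digits of 8491156: 7

Answer: 7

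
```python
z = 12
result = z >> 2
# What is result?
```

Trace:
`z = 12` → z = 12
`result = z >> 2` → result = 3
So result = 3

Answer: 3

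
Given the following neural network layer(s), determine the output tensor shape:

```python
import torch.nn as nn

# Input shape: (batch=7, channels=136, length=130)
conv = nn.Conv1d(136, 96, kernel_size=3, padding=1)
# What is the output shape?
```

Input: (7, 136, 130) -> Output: (7, 96, 130)

Answer: (7, 96, 130)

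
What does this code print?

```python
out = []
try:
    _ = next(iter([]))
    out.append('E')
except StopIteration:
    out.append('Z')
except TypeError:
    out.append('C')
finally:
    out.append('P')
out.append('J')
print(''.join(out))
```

Execution trace: 'Z' (except StopIteration) → 'P' (finally) → 'J' (after the try/except). Output: ZPJ

Answer: ZPJ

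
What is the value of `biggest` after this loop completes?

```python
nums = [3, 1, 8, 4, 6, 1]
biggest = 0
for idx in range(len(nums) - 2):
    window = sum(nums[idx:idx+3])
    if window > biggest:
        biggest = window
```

Max sum of 3-element window in [3, 1, 8, 4, 6, 1]
`biggest` takes the values: 0 → 12 → 13 → 18

Answer: 18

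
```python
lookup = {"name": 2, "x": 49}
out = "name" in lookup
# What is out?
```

Trace:
`lookup = {"name": 2, "x": 49}` → lookup = {'name': 2, 'x': 49}
`out = "name" in lookup` → out = True
So out = True

Answer: True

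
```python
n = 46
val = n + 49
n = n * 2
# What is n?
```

Trace:
`n = 46` → n = 46
`val = n + 49` → val = 95
`n = n * 2` → n = 92
So n = 92

Answer: 92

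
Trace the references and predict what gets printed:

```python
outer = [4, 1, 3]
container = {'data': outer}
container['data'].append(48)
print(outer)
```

Key concept: dict holds reference to list.
Step by step:
`outer = [4, 1, 3]` → outer = [4, 1, 3]
`container = {'data': outer}` → container = {'data': [4, 1, 3]}
`container['data'].append(48)` → outer = [4, 1, 3, 48]; container = {'data': [4, 1, 3, 48]}
`print(outer)` → prints [4, 1, 3, 48]

Answer: [4, 1, 3, 48]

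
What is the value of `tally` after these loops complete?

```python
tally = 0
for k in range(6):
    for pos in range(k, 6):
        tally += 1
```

Upper triangle: 6 + 5 + ... + 1
`tally` takes the values: 0 → 1 → 2 → 3 → 4 → 5 → 6 → 7 → 8 → 9 → 10 → 11 → 12 → 13 → 14 → 15 → 16 → 17 → 18 → 19 → 20 → 21

Answer: 21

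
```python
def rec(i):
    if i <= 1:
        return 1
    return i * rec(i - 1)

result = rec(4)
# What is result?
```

rec(4) = 4 * 3 * 2 * 1 = 24

Answer: 24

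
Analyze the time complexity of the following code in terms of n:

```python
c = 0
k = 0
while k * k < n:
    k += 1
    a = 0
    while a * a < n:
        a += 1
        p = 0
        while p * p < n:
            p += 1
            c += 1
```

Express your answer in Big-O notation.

Each loop level contributes: √n × √n × √n. Multiplying the contributions gives O(n√n).

Answer: O(n√n)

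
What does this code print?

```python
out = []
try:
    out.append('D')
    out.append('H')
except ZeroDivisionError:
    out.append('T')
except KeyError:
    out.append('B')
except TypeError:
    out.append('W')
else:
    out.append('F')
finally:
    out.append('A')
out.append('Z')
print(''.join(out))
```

Execution trace: 'D' (try body) → 'H' (try body, no exception) → 'F' (else) → 'A' (finally) → 'Z' (after the try/except). Output: DHFAZ

Answer: DHFAZ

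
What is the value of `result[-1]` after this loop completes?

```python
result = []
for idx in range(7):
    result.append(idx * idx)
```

Last element of squares 0 to 6
`result` takes the values: [] → [0] → [0, 1] → [0, 1, 4] → [0, 1, 4, 9] → [0, 1, 4, 9, 16] → [0, 1, 4, 9, 16, 25] → [0, 1, 4, 9, 16, 25, 36]
So `result[-1]` = 36

Answer: 36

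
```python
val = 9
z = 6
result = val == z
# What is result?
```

Trace:
`val = 9` → val = 9
`z = 6` → z = 6
`result = val == z` → result = False
So result = False

Answer: False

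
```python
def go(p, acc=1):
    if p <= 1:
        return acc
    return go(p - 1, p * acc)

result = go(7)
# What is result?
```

Accumulator trace (n, acc): (7, 1) -> (6, 7) -> (5, 42) -> (4, 210) -> (3, 840) -> (2, 2520) -> (1, 5040) -> return 5040

Answer: 5040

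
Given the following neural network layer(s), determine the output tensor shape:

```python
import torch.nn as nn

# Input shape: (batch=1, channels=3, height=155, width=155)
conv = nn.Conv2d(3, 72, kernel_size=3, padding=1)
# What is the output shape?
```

Input: (1, 3, 155, 155) -> Output: (1, 72, 155, 155)

Answer: (1, 72, 155, 155)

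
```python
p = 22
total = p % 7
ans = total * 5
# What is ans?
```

Trace:
`p = 22` → p = 22
`total = p % 7` → total = 1
`ans = total * 5` → ans = 5
So ans = 5

Answer: 5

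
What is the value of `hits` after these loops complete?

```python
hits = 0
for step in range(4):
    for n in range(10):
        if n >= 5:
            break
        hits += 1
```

Inner breaks at 5, outer runs 4 times
`hits` takes the values: 0 → 1 → 2 → 3 → 4 → 5 → 6 → 7 → 8 → 9 → 10 → 11 → 12 → 13 → 14 → 15 → 16 → 17 → 18 → 19 → 20

Answer: 20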